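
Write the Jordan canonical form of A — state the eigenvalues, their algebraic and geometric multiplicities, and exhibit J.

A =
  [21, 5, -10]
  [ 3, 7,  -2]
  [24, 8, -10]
J_2(6) ⊕ J_1(6)

The characteristic polynomial is
  det(x·I − A) = x^3 - 18*x^2 + 108*x - 216 = (x - 6)^3

Eigenvalues and multiplicities (the geometric multiplicity of λ is n − rank(A − λI), which equals the number of Jordan blocks for λ):
  λ = 6: algebraic multiplicity = 3, geometric multiplicity = 2

Determining the block sizes for each eigenvalue:
  λ = 6: 2 blocks summing to 3 forces exactly one block of size 2 and the rest size 1 → block sizes [2, 1]

Assembling the blocks gives a Jordan form
J =
  [6, 1, 0]
  [0, 6, 0]
  [0, 0, 6]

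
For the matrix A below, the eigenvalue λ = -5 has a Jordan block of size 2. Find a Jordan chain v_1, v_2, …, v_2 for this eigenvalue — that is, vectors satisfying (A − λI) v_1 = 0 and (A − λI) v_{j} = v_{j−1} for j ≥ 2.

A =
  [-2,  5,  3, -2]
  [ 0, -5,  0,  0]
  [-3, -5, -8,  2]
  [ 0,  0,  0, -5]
A Jordan chain for λ = -5 of length 2:
v_1 = (3, 0, -3, 0)ᵀ
v_2 = (1, 0, 0, 0)ᵀ

Let N = A − (-5)·I. We want v_2 with N^2 v_2 = 0 but N^1 v_2 ≠ 0; then v_{j-1} := N · v_j for j = 2, …, 2.

Pick v_2 = (1, 0, 0, 0)ᵀ.
Then v_1 = N · v_2 = (3, 0, -3, 0)ᵀ.

Sanity check: (A − (-5)·I) v_1 = (0, 0, 0, 0)ᵀ = 0. ✓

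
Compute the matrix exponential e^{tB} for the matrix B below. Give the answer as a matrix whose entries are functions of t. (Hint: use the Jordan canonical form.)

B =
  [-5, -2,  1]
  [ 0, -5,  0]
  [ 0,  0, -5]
e^{tB} =
  [exp(-5*t), -2*t*exp(-5*t), t*exp(-5*t)]
  [0, exp(-5*t), 0]
  [0, 0, exp(-5*t)]

Strategy: write B = P · J · P⁻¹ where J is a Jordan canonical form, so e^{tB} = P · e^{tJ} · P⁻¹, and e^{tJ} can be computed block-by-block.

B has Jordan form
J =
  [-5,  1,  0]
  [ 0, -5,  0]
  [ 0,  0, -5]
(up to reordering of blocks).

Per-block formulas:
  For a 1×1 block at λ = -5: exp(t · [-5]) = [e^(-5t)].
  For a 2×2 Jordan block J_2(-5): exp(t · J_2(-5)) = e^(-5t)·(I + t·N), where N is the 2×2 nilpotent shift.

After assembling e^{tJ} and conjugating by P, we get:

e^{tB} =
  [exp(-5*t), -2*t*exp(-5*t), t*exp(-5*t)]
  [0, exp(-5*t), 0]
  [0, 0, exp(-5*t)]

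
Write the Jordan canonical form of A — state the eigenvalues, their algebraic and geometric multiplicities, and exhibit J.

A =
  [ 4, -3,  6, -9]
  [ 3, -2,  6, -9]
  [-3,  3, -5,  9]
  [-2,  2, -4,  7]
J_2(1) ⊕ J_1(1) ⊕ J_1(1)

The characteristic polynomial is
  det(x·I − A) = x^4 - 4*x^3 + 6*x^2 - 4*x + 1 = (x - 1)^4

Eigenvalues and multiplicities (the geometric multiplicity of λ is n − rank(A − λI), which equals the number of Jordan blocks for λ):
  λ = 1: algebraic multiplicity = 4, geometric multiplicity = 3

Determining the block sizes for each eigenvalue:
  λ = 1: 3 blocks summing to 4 forces exactly one block of size 2 and the rest size 1 → block sizes [2, 1, 1]

Assembling the blocks gives a Jordan form
J =
  [1, 1, 0, 0]
  [0, 1, 0, 0]
  [0, 0, 1, 0]
  [0, 0, 0, 1]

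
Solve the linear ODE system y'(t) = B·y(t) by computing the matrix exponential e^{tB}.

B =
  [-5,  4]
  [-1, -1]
e^{tB} =
  [-2*t*exp(-3*t) + exp(-3*t), 4*t*exp(-3*t)]
  [-t*exp(-3*t), 2*t*exp(-3*t) + exp(-3*t)]

Strategy: write B = P · J · P⁻¹ where J is a Jordan canonical form, so e^{tB} = P · e^{tJ} · P⁻¹, and e^{tJ} can be computed block-by-block.

B has Jordan form
J =
  [-3,  1]
  [ 0, -3]
(up to reordering of blocks).

Per-block formulas:
  For a 2×2 Jordan block J_2(-3): exp(t · J_2(-3)) = e^(-3t)·(I + t·N), where N is the 2×2 nilpotent shift.

After assembling e^{tJ} and conjugating by P, we get:

e^{tB} =
  [-2*t*exp(-3*t) + exp(-3*t), 4*t*exp(-3*t)]
  [-t*exp(-3*t), 2*t*exp(-3*t) + exp(-3*t)]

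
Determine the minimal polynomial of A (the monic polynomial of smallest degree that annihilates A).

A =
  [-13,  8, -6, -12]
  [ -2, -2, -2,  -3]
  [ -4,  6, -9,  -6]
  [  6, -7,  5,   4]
x^3 + 15*x^2 + 75*x + 125

The characteristic polynomial is χ_A(x) = (x + 5)^4, so the eigenvalues are known. The minimal polynomial is
  m_A(x) = Π_λ (x − λ)^{k_λ}
where k_λ is the size of the *largest* Jordan block for λ (equivalently, the smallest k with (A − λI)^k v = 0 for every generalised eigenvector v of λ).

  λ = -5: largest Jordan block has size 3, contributing (x + 5)^3

So m_A(x) = (x + 5)^3 = x^3 + 15*x^2 + 75*x + 125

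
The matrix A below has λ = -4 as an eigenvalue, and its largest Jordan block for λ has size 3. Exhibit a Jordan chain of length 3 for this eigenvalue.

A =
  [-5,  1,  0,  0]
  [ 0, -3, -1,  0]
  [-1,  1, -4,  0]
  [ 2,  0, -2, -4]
A Jordan chain for λ = -4 of length 3:
v_1 = (1, 1, 1, 0)ᵀ
v_2 = (-1, 0, -1, 2)ᵀ
v_3 = (1, 0, 0, 0)ᵀ

Let N = A − (-4)·I. We want v_3 with N^3 v_3 = 0 but N^2 v_3 ≠ 0; then v_{j-1} := N · v_j for j = 3, …, 2.

Pick v_3 = (1, 0, 0, 0)ᵀ.
Then v_2 = N · v_3 = (-1, 0, -1, 2)ᵀ.
Then v_1 = N · v_2 = (1, 1, 1, 0)ᵀ.

Sanity check: (A − (-4)·I) v_1 = (0, 0, 0, 0)ᵀ = 0. ✓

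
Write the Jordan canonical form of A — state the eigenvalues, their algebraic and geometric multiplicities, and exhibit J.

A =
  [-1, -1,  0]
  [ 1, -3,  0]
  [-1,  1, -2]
J_2(-2) ⊕ J_1(-2)

The characteristic polynomial is
  det(x·I − A) = x^3 + 6*x^2 + 12*x + 8 = (x + 2)^3

Eigenvalues and multiplicities (the geometric multiplicity of λ is n − rank(A − λI), which equals the number of Jordan blocks for λ):
  λ = -2: algebraic multiplicity = 3, geometric multiplicity = 2

Determining the block sizes for each eigenvalue:
  λ = -2: 2 blocks summing to 3 forces exactly one block of size 2 and the rest size 1 → block sizes [2, 1]

Assembling the blocks gives a Jordan form
J =
  [-2,  1,  0]
  [ 0, -2,  0]
  [ 0,  0, -2]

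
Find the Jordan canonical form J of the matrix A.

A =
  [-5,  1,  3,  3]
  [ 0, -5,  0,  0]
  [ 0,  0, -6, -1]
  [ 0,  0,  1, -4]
J_2(-5) ⊕ J_2(-5)

The characteristic polynomial is
  det(x·I − A) = x^4 + 20*x^3 + 150*x^2 + 500*x + 625 = (x + 5)^4

Eigenvalues and multiplicities (the geometric multiplicity of λ is n − rank(A − λI), which equals the number of Jordan blocks for λ):
  λ = -5: algebraic multiplicity = 4, geometric multiplicity = 2

Determining the block sizes for each eigenvalue:
  λ = -5: with am = 4 and gm = 2, the partition is not yet determined (e.g. several partitions of 4 into 2 parts exist). Let N = A − (-5)·I. Computing rank(N^1) = 2, rank(N^2) = 0; the number of blocks of size ≥ j is rank(N^{j−1}) − rank(N^j), giving [2, 2]. So we have 2 block(s) of size 2 → block sizes [2, 2]

Assembling the blocks gives a Jordan form
J =
  [-5,  1,  0,  0]
  [ 0, -5,  0,  0]
  [ 0,  0, -5,  1]
  [ 0,  0,  0, -5]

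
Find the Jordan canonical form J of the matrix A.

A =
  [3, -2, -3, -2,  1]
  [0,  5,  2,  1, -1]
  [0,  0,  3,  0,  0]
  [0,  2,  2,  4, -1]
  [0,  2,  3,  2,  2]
J_1(3) ⊕ J_1(3) ⊕ J_1(3) ⊕ J_2(4)

The characteristic polynomial is
  det(x·I − A) = x^5 - 17*x^4 + 115*x^3 - 387*x^2 + 648*x - 432 = (x - 4)^2*(x - 3)^3

Eigenvalues and multiplicities (the geometric multiplicity of λ is n − rank(A − λI), which equals the number of Jordan blocks for λ):
  λ = 3: algebraic multiplicity = 3, geometric multiplicity = 3
  λ = 4: algebraic multiplicity = 2, geometric multiplicity = 1

Determining the block sizes for each eigenvalue:
  λ = 3: gm = am = 3, so every block has size 1 → block sizes [1, 1, 1]
  λ = 4: one block (gm = 1), so the single block has size am = 2 → block sizes [2]

Assembling the blocks gives a Jordan form
J =
  [3, 0, 0, 0, 0]
  [0, 3, 0, 0, 0]
  [0, 0, 3, 0, 0]
  [0, 0, 0, 4, 1]
  [0, 0, 0, 0, 4]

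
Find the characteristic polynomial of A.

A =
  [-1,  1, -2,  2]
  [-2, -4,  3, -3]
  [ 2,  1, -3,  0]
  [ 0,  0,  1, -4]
x^4 + 12*x^3 + 54*x^2 + 108*x + 81

Expanding det(x·I − A) (e.g. by cofactor expansion or by noting that A is similar to its Jordan form J, which has the same characteristic polynomial as A) gives
  χ_A(x) = x^4 + 12*x^3 + 54*x^2 + 108*x + 81
which factors as (x + 3)^4. The eigenvalues (with algebraic multiplicities) are λ = -3 with multiplicity 4.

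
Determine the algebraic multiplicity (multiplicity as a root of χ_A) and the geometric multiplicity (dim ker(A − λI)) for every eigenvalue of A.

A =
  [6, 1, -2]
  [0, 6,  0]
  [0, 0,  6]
λ = 6: alg = 3, geom = 2

Step 1 — factor the characteristic polynomial to read off the algebraic multiplicities:
  χ_A(x) = (x - 6)^3

Step 2 — compute geometric multiplicities via the rank-nullity identity g(λ) = n − rank(A − λI):
  rank(A − (6)·I) = 1, so dim ker(A − (6)·I) = n − 1 = 2

Summary:
  λ = 6: algebraic multiplicity = 3, geometric multiplicity = 2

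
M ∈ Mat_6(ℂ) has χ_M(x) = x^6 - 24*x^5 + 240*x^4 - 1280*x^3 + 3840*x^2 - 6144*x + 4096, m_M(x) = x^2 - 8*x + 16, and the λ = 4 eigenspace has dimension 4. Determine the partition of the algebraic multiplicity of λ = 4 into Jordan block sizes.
Block sizes for λ = 4: [2, 2, 1, 1]

Step 1 — from the characteristic polynomial, algebraic multiplicity of λ = 4 is 6. From dim ker(M − (4)·I) = 4, there are exactly 4 Jordan blocks for λ = 4.
Step 2 — from the minimal polynomial, the factor (x − 4)^2 tells us the largest block for λ = 4 has size 2.
Step 3 — with total size 6, 4 blocks, and largest block 2, the block sizes (in nonincreasing order) are [2, 2, 1, 1].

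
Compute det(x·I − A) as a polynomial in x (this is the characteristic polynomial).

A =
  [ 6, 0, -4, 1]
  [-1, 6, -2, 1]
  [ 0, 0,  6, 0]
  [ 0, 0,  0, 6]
x^4 - 24*x^3 + 216*x^2 - 864*x + 1296

Expanding det(x·I − A) (e.g. by cofactor expansion or by noting that A is similar to its Jordan form J, which has the same characteristic polynomial as A) gives
  χ_A(x) = x^4 - 24*x^3 + 216*x^2 - 864*x + 1296
which factors as (x - 6)^4. The eigenvalues (with algebraic multiplicities) are λ = 6 with multiplicity 4.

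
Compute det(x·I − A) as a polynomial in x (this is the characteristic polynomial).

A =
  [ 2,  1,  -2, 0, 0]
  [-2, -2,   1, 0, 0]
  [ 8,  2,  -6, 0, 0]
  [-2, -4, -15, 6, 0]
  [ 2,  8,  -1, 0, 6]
x^5 - 6*x^4 - 24*x^3 + 80*x^2 + 336*x + 288

Expanding det(x·I − A) (e.g. by cofactor expansion or by noting that A is similar to its Jordan form J, which has the same characteristic polynomial as A) gives
  χ_A(x) = x^5 - 6*x^4 - 24*x^3 + 80*x^2 + 336*x + 288
which factors as (x - 6)^2*(x + 2)^3. The eigenvalues (with algebraic multiplicities) are λ = -2 with multiplicity 3, λ = 6 with multiplicity 2.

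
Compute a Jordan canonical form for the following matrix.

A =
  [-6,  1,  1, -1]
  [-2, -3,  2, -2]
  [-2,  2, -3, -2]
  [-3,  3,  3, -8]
J_2(-5) ⊕ J_1(-5) ⊕ J_1(-5)

The characteristic polynomial is
  det(x·I − A) = x^4 + 20*x^3 + 150*x^2 + 500*x + 625 = (x + 5)^4

Eigenvalues and multiplicities (the geometric multiplicity of λ is n − rank(A − λI), which equals the number of Jordan blocks for λ):
  λ = -5: algebraic multiplicity = 4, geometric multiplicity = 3

Determining the block sizes for each eigenvalue:
  λ = -5: 3 blocks summing to 4 forces exactly one block of size 2 and the rest size 1 → block sizes [2, 1, 1]

Assembling the blocks gives a Jordan form
J =
  [-5,  1,  0,  0]
  [ 0, -5,  0,  0]
  [ 0,  0, -5,  0]
  [ 0,  0,  0, -5]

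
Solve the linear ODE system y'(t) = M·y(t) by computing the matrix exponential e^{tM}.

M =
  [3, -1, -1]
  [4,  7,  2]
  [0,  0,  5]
e^{tM} =
  [-2*t*exp(5*t) + exp(5*t), -t*exp(5*t), -t*exp(5*t)]
  [4*t*exp(5*t), 2*t*exp(5*t) + exp(5*t), 2*t*exp(5*t)]
  [0, 0, exp(5*t)]

Strategy: write M = P · J · P⁻¹ where J is a Jordan canonical form, so e^{tM} = P · e^{tJ} · P⁻¹, and e^{tJ} can be computed block-by-block.

M has Jordan form
J =
  [5, 1, 0]
  [0, 5, 0]
  [0, 0, 5]
(up to reordering of blocks).

Per-block formulas:
  For a 2×2 Jordan block J_2(5): exp(t · J_2(5)) = e^(5t)·(I + t·N), where N is the 2×2 nilpotent shift.
  For a 1×1 block at λ = 5: exp(t · [5]) = [e^(5t)].

After assembling e^{tJ} and conjugating by P, we get:

e^{tM} =
  [-2*t*exp(5*t) + exp(5*t), -t*exp(5*t), -t*exp(5*t)]
  [4*t*exp(5*t), 2*t*exp(5*t) + exp(5*t), 2*t*exp(5*t)]
  [0, 0, exp(5*t)]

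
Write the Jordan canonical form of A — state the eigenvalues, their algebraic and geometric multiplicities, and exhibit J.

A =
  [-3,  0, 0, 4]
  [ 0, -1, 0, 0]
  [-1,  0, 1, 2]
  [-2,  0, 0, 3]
J_1(-1) ⊕ J_1(-1) ⊕ J_2(1)

The characteristic polynomial is
  det(x·I − A) = x^4 - 2*x^2 + 1 = (x - 1)^2*(x + 1)^2

Eigenvalues and multiplicities (the geometric multiplicity of λ is n − rank(A − λI), which equals the number of Jordan blocks for λ):
  λ = -1: algebraic multiplicity = 2, geometric multiplicity = 2
  λ = 1: algebraic multiplicity = 2, geometric multiplicity = 1

Determining the block sizes for each eigenvalue:
  λ = -1: gm = am = 2, so every block has size 1 → block sizes [1, 1]
  λ = 1: one block (gm = 1), so the single block has size am = 2 → block sizes [2]

Assembling the blocks gives a Jordan form
J =
  [-1,  0, 0, 0]
  [ 0, -1, 0, 0]
  [ 0,  0, 1, 1]
  [ 0,  0, 0, 1]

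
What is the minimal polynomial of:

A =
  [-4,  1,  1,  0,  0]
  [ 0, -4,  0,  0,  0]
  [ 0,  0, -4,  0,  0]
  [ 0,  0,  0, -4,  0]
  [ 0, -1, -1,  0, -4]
x^2 + 8*x + 16

The characteristic polynomial is χ_A(x) = (x + 4)^5, so the eigenvalues are known. The minimal polynomial is
  m_A(x) = Π_λ (x − λ)^{k_λ}
where k_λ is the size of the *largest* Jordan block for λ (equivalently, the smallest k with (A − λI)^k v = 0 for every generalised eigenvector v of λ).

  λ = -4: largest Jordan block has size 2, contributing (x + 4)^2

So m_A(x) = (x + 4)^2 = x^2 + 8*x + 16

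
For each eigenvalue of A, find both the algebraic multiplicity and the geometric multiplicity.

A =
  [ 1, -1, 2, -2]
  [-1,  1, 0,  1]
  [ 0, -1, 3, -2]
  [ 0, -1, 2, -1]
λ = 1: alg = 4, geom = 2

Step 1 — factor the characteristic polynomial to read off the algebraic multiplicities:
  χ_A(x) = (x - 1)^4

Step 2 — compute geometric multiplicities via the rank-nullity identity g(λ) = n − rank(A − λI):
  rank(A − (1)·I) = 2, so dim ker(A − (1)·I) = n − 2 = 2

Summary:
  λ = 1: algebraic multiplicity = 4, geometric multiplicity = 2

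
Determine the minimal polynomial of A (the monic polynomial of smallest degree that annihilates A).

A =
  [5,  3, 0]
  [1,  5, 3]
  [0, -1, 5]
x^3 - 15*x^2 + 75*x - 125

The characteristic polynomial is χ_A(x) = (x - 5)^3, so the eigenvalues are known. The minimal polynomial is
  m_A(x) = Π_λ (x − λ)^{k_λ}
where k_λ is the size of the *largest* Jordan block for λ (equivalently, the smallest k with (A − λI)^k v = 0 for every generalised eigenvector v of λ).

  λ = 5: largest Jordan block has size 3, contributing (x − 5)^3

So m_A(x) = (x - 5)^3 = x^3 - 15*x^2 + 75*x - 125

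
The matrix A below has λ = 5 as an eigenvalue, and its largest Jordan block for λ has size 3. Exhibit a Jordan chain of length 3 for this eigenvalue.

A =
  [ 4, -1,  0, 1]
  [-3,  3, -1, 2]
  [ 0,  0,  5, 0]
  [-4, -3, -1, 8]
A Jordan chain for λ = 5 of length 3:
v_1 = (0, 1, 0, 1)ᵀ
v_2 = (-1, -3, 0, -4)ᵀ
v_3 = (1, 0, 0, 0)ᵀ

Let N = A − (5)·I. We want v_3 with N^3 v_3 = 0 but N^2 v_3 ≠ 0; then v_{j-1} := N · v_j for j = 3, …, 2.

Pick v_3 = (1, 0, 0, 0)ᵀ.
Then v_2 = N · v_3 = (-1, -3, 0, -4)ᵀ.
Then v_1 = N · v_2 = (0, 1, 0, 1)ᵀ.

Sanity check: (A − (5)·I) v_1 = (0, 0, 0, 0)ᵀ = 0. ✓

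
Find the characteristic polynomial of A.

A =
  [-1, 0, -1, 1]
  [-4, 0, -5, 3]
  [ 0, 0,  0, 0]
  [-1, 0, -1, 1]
x^4

Expanding det(x·I − A) (e.g. by cofactor expansion or by noting that A is similar to its Jordan form J, which has the same characteristic polynomial as A) gives
  χ_A(x) = x^4
which factors as x^4. The eigenvalues (with algebraic multiplicities) are λ = 0 with multiplicity 4.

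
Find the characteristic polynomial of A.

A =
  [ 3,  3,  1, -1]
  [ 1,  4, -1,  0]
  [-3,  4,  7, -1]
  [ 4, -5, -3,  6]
x^4 - 20*x^3 + 150*x^2 - 500*x + 625

Expanding det(x·I − A) (e.g. by cofactor expansion or by noting that A is similar to its Jordan form J, which has the same characteristic polynomial as A) gives
  χ_A(x) = x^4 - 20*x^3 + 150*x^2 - 500*x + 625
which factors as (x - 5)^4. The eigenvalues (with algebraic multiplicities) are λ = 5 with multiplicity 4.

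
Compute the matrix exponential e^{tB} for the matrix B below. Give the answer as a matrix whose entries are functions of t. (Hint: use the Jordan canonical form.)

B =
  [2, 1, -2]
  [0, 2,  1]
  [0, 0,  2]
e^{tB} =
  [exp(2*t), t*exp(2*t), t^2*exp(2*t)/2 - 2*t*exp(2*t)]
  [0, exp(2*t), t*exp(2*t)]
  [0, 0, exp(2*t)]

Strategy: write B = P · J · P⁻¹ where J is a Jordan canonical form, so e^{tB} = P · e^{tJ} · P⁻¹, and e^{tJ} can be computed block-by-block.

B has Jordan form
J =
  [2, 1, 0]
  [0, 2, 1]
  [0, 0, 2]
(up to reordering of blocks).

Per-block formulas:
  For a 3×3 Jordan block J_3(2): exp(t · J_3(2)) = e^(2t)·(I + t·N + (t^2/2)·N^2), where N is the 3×3 nilpotent shift.

After assembling e^{tJ} and conjugating by P, we get:

e^{tB} =
  [exp(2*t), t*exp(2*t), t^2*exp(2*t)/2 - 2*t*exp(2*t)]
  [0, exp(2*t), t*exp(2*t)]
  [0, 0, exp(2*t)]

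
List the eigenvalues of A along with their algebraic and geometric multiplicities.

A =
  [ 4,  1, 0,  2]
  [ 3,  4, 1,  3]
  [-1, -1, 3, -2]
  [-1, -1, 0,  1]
λ = 3: alg = 4, geom = 2

Step 1 — factor the characteristic polynomial to read off the algebraic multiplicities:
  χ_A(x) = (x - 3)^4

Step 2 — compute geometric multiplicities via the rank-nullity identity g(λ) = n − rank(A − λI):
  rank(A − (3)·I) = 2, so dim ker(A − (3)·I) = n − 2 = 2

Summary:
  λ = 3: algebraic multiplicity = 4, geometric multiplicity = 2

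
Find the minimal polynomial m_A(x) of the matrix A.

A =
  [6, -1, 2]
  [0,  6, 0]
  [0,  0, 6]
x^2 - 12*x + 36

The characteristic polynomial is χ_A(x) = (x - 6)^3, so the eigenvalues are known. The minimal polynomial is
  m_A(x) = Π_λ (x − λ)^{k_λ}
where k_λ is the size of the *largest* Jordan block for λ (equivalently, the smallest k with (A − λI)^k v = 0 for every generalised eigenvector v of λ).

  λ = 6: largest Jordan block has size 2, contributing (x − 6)^2

So m_A(x) = (x - 6)^2 = x^2 - 12*x + 36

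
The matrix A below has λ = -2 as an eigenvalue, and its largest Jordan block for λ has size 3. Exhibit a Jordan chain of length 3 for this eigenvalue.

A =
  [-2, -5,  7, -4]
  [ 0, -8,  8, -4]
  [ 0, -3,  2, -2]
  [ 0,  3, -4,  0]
A Jordan chain for λ = -2 of length 3:
v_1 = (-3, 0, 0, 0)ᵀ
v_2 = (-5, -6, -3, 3)ᵀ
v_3 = (0, 1, 0, 0)ᵀ

Let N = A − (-2)·I. We want v_3 with N^3 v_3 = 0 but N^2 v_3 ≠ 0; then v_{j-1} := N · v_j for j = 3, …, 2.

Pick v_3 = (0, 1, 0, 0)ᵀ.
Then v_2 = N · v_3 = (-5, -6, -3, 3)ᵀ.
Then v_1 = N · v_2 = (-3, 0, 0, 0)ᵀ.

Sanity check: (A − (-2)·I) v_1 = (0, 0, 0, 0)ᵀ = 0. ✓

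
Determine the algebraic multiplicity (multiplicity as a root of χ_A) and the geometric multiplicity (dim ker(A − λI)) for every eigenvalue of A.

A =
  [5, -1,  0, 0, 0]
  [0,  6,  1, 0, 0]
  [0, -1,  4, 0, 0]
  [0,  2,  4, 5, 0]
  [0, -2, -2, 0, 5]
λ = 5: alg = 5, geom = 3

Step 1 — factor the characteristic polynomial to read off the algebraic multiplicities:
  χ_A(x) = (x - 5)^5

Step 2 — compute geometric multiplicities via the rank-nullity identity g(λ) = n − rank(A − λI):
  rank(A − (5)·I) = 2, so dim ker(A − (5)·I) = n − 2 = 3

Summary:
  λ = 5: algebraic multiplicity = 5, geometric multiplicity = 3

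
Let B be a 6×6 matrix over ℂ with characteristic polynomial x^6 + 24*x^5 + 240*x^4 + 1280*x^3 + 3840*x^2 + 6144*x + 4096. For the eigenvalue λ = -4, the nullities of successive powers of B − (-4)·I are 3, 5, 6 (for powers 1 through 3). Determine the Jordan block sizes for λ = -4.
Block sizes for λ = -4: [3, 2, 1]

From the dimensions of kernels of powers, the number of Jordan blocks of size at least j is d_j − d_{j−1} where d_j = dim ker(N^j) (with d_0 = 0). Computing the differences gives [3, 2, 1].
The number of blocks of size exactly k is (#blocks of size ≥ k) − (#blocks of size ≥ k + 1), so the partition is: 1 block(s) of size 1, 1 block(s) of size 2, 1 block(s) of size 3.
In nonincreasing order the block sizes are [3, 2, 1].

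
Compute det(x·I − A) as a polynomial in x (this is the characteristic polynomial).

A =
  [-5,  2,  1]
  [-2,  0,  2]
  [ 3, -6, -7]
x^3 + 12*x^2 + 48*x + 64

Expanding det(x·I − A) (e.g. by cofactor expansion or by noting that A is similar to its Jordan form J, which has the same characteristic polynomial as A) gives
  χ_A(x) = x^3 + 12*x^2 + 48*x + 64
which factors as (x + 4)^3. The eigenvalues (with algebraic multiplicities) are λ = -4 with multiplicity 3.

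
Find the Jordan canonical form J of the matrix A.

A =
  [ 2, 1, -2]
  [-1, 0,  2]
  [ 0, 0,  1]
J_2(1) ⊕ J_1(1)

The characteristic polynomial is
  det(x·I − A) = x^3 - 3*x^2 + 3*x - 1 = (x - 1)^3

Eigenvalues and multiplicities (the geometric multiplicity of λ is n − rank(A − λI), which equals the number of Jordan blocks for λ):
  λ = 1: algebraic multiplicity = 3, geometric multiplicity = 2

Determining the block sizes for each eigenvalue:
  λ = 1: 2 blocks summing to 3 forces exactly one block of size 2 and the rest size 1 → block sizes [2, 1]

Assembling the blocks gives a Jordan form
J =
  [1, 1, 0]
  [0, 1, 0]
  [0, 0, 1]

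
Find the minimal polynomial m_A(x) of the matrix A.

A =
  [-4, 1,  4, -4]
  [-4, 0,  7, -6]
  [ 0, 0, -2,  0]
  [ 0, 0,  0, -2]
x^3 + 6*x^2 + 12*x + 8

The characteristic polynomial is χ_A(x) = (x + 2)^4, so the eigenvalues are known. The minimal polynomial is
  m_A(x) = Π_λ (x − λ)^{k_λ}
where k_λ is the size of the *largest* Jordan block for λ (equivalently, the smallest k with (A − λI)^k v = 0 for every generalised eigenvector v of λ).

  λ = -2: largest Jordan block has size 3, contributing (x + 2)^3

So m_A(x) = (x + 2)^3 = x^3 + 6*x^2 + 12*x + 8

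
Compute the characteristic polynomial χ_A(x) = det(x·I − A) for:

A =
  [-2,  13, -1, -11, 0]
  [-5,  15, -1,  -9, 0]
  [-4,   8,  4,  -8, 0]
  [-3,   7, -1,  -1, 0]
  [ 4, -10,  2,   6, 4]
x^5 - 20*x^4 + 160*x^3 - 640*x^2 + 1280*x - 1024

Expanding det(x·I − A) (e.g. by cofactor expansion or by noting that A is similar to its Jordan form J, which has the same characteristic polynomial as A) gives
  χ_A(x) = x^5 - 20*x^4 + 160*x^3 - 640*x^2 + 1280*x - 1024
which factors as (x - 4)^5. The eigenvalues (with algebraic multiplicities) are λ = 4 with multiplicity 5.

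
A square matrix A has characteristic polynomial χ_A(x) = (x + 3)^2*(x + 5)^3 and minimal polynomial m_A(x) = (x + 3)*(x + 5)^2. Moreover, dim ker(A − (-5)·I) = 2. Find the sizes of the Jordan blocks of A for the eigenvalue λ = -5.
Block sizes for λ = -5: [2, 1]

Step 1 — from the characteristic polynomial, algebraic multiplicity of λ = -5 is 3. From dim ker(A − (-5)·I) = 2, there are exactly 2 Jordan blocks for λ = -5.
Step 2 — from the minimal polynomial, the factor (x + 5)^2 tells us the largest block for λ = -5 has size 2.
Step 3 — with total size 3, 2 blocks, and largest block 2, the block sizes (in nonincreasing order) are [2, 1].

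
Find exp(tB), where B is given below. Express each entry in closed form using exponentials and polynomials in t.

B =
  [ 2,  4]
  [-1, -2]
e^{tB} =
  [2*t + 1, 4*t]
  [-t, 1 - 2*t]

Strategy: write B = P · J · P⁻¹ where J is a Jordan canonical form, so e^{tB} = P · e^{tJ} · P⁻¹, and e^{tJ} can be computed block-by-block.

B has Jordan form
J =
  [0, 1]
  [0, 0]
(up to reordering of blocks).

Per-block formulas:
  For a 2×2 Jordan block J_2(0): exp(t · J_2(0)) = e^(0t)·(I + t·N), where N is the 2×2 nilpotent shift.

After assembling e^{tJ} and conjugating by P, we get:

e^{tB} =
  [2*t + 1, 4*t]
  [-t, 1 - 2*t]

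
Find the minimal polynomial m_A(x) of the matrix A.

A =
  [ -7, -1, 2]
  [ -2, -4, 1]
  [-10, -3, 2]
x^3 + 9*x^2 + 27*x + 27

The characteristic polynomial is χ_A(x) = (x + 3)^3, so the eigenvalues are known. The minimal polynomial is
  m_A(x) = Π_λ (x − λ)^{k_λ}
where k_λ is the size of the *largest* Jordan block for λ (equivalently, the smallest k with (A − λI)^k v = 0 for every generalised eigenvector v of λ).

  λ = -3: largest Jordan block has size 3, contributing (x + 3)^3

So m_A(x) = (x + 3)^3 = x^3 + 9*x^2 + 27*x + 27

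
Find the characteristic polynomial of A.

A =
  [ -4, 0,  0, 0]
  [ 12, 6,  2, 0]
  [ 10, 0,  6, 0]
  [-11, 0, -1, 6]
x^4 - 14*x^3 + 36*x^2 + 216*x - 864

Expanding det(x·I − A) (e.g. by cofactor expansion or by noting that A is similar to its Jordan form J, which has the same characteristic polynomial as A) gives
  χ_A(x) = x^4 - 14*x^3 + 36*x^2 + 216*x - 864
which factors as (x - 6)^3*(x + 4). The eigenvalues (with algebraic multiplicities) are λ = -4 with multiplicity 1, λ = 6 with multiplicity 3.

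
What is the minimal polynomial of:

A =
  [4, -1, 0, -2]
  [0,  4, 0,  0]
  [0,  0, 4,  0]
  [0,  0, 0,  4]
x^2 - 8*x + 16

The characteristic polynomial is χ_A(x) = (x - 4)^4, so the eigenvalues are known. The minimal polynomial is
  m_A(x) = Π_λ (x − λ)^{k_λ}
where k_λ is the size of the *largest* Jordan block for λ (equivalently, the smallest k with (A − λI)^k v = 0 for every generalised eigenvector v of λ).

  λ = 4: largest Jordan block has size 2, contributing (x − 4)^2

So m_A(x) = (x - 4)^2 = x^2 - 8*x + 16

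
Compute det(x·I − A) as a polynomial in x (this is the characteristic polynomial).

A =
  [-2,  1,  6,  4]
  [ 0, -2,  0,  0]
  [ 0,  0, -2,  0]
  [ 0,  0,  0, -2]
x^4 + 8*x^3 + 24*x^2 + 32*x + 16

Expanding det(x·I − A) (e.g. by cofactor expansion or by noting that A is similar to its Jordan form J, which has the same characteristic polynomial as A) gives
  χ_A(x) = x^4 + 8*x^3 + 24*x^2 + 32*x + 16
which factors as (x + 2)^4. The eigenvalues (with algebraic multiplicities) are λ = -2 with multiplicity 4.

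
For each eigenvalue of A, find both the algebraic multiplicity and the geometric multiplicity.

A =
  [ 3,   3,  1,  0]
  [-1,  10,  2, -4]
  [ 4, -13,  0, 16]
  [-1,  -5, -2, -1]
λ = 3: alg = 4, geom = 2

Step 1 — factor the characteristic polynomial to read off the algebraic multiplicities:
  χ_A(x) = (x - 3)^4

Step 2 — compute geometric multiplicities via the rank-nullity identity g(λ) = n − rank(A − λI):
  rank(A − (3)·I) = 2, so dim ker(A − (3)·I) = n − 2 = 2

Summary:
  λ = 3: algebraic multiplicity = 4, geometric multiplicity = 2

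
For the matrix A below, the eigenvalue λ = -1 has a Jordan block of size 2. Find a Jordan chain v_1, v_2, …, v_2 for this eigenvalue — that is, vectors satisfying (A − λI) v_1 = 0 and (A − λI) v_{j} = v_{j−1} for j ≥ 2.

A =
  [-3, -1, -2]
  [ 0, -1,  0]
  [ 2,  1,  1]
A Jordan chain for λ = -1 of length 2:
v_1 = (-2, 0, 2)ᵀ
v_2 = (1, 0, 0)ᵀ

Let N = A − (-1)·I. We want v_2 with N^2 v_2 = 0 but N^1 v_2 ≠ 0; then v_{j-1} := N · v_j for j = 2, …, 2.

Pick v_2 = (1, 0, 0)ᵀ.
Then v_1 = N · v_2 = (-2, 0, 2)ᵀ.

Sanity check: (A − (-1)·I) v_1 = (0, 0, 0)ᵀ = 0. ✓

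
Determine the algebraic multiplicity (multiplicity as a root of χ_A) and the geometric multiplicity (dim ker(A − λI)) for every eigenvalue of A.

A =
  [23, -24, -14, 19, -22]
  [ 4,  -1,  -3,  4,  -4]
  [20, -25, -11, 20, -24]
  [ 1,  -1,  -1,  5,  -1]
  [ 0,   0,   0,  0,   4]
λ = 4: alg = 5, geom = 2

Step 1 — factor the characteristic polynomial to read off the algebraic multiplicities:
  χ_A(x) = (x - 4)^5

Step 2 — compute geometric multiplicities via the rank-nullity identity g(λ) = n − rank(A − λI):
  rank(A − (4)·I) = 3, so dim ker(A − (4)·I) = n − 3 = 2

Summary:
  λ = 4: algebraic multiplicity = 5, geometric multiplicity = 2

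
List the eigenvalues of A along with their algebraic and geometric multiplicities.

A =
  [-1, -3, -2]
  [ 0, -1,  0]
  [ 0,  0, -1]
λ = -1: alg = 3, geom = 2

Step 1 — factor the characteristic polynomial to read off the algebraic multiplicities:
  χ_A(x) = (x + 1)^3

Step 2 — compute geometric multiplicities via the rank-nullity identity g(λ) = n − rank(A − λI):
  rank(A − (-1)·I) = 1, so dim ker(A − (-1)·I) = n − 1 = 2

Summary:
  λ = -1: algebraic multiplicity = 3, geometric multiplicity = 2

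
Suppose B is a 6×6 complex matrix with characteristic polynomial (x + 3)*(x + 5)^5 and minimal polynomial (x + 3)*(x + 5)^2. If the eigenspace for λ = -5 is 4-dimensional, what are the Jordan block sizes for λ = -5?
Block sizes for λ = -5: [2, 1, 1, 1]

Step 1 — from the characteristic polynomial, algebraic multiplicity of λ = -5 is 5. From dim ker(B − (-5)·I) = 4, there are exactly 4 Jordan blocks for λ = -5.
Step 2 — from the minimal polynomial, the factor (x + 5)^2 tells us the largest block for λ = -5 has size 2.
Step 3 — with total size 5, 4 blocks, and largest block 2, the block sizes (in nonincreasing order) are [2, 1, 1, 1].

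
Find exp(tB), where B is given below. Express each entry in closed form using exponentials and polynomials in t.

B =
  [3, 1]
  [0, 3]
e^{tB} =
  [exp(3*t), t*exp(3*t)]
  [0, exp(3*t)]

Strategy: write B = P · J · P⁻¹ where J is a Jordan canonical form, so e^{tB} = P · e^{tJ} · P⁻¹, and e^{tJ} can be computed block-by-block.

B has Jordan form
J =
  [3, 1]
  [0, 3]
(up to reordering of blocks).

Per-block formulas:
  For a 2×2 Jordan block J_2(3): exp(t · J_2(3)) = e^(3t)·(I + t·N), where N is the 2×2 nilpotent shift.

After assembling e^{tJ} and conjugating by P, we get:

e^{tB} =
  [exp(3*t), t*exp(3*t)]
  [0, exp(3*t)]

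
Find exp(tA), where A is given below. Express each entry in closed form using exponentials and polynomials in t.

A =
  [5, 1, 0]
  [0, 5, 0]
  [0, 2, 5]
e^{tA} =
  [exp(5*t), t*exp(5*t), 0]
  [0, exp(5*t), 0]
  [0, 2*t*exp(5*t), exp(5*t)]

Strategy: write A = P · J · P⁻¹ where J is a Jordan canonical form, so e^{tA} = P · e^{tJ} · P⁻¹, and e^{tJ} can be computed block-by-block.

A has Jordan form
J =
  [5, 1, 0]
  [0, 5, 0]
  [0, 0, 5]
(up to reordering of blocks).

Per-block formulas:
  For a 1×1 block at λ = 5: exp(t · [5]) = [e^(5t)].
  For a 2×2 Jordan block J_2(5): exp(t · J_2(5)) = e^(5t)·(I + t·N), where N is the 2×2 nilpotent shift.

After assembling e^{tJ} and conjugating by P, we get:

e^{tA} =
  [exp(5*t), t*exp(5*t), 0]
  [0, exp(5*t), 0]
  [0, 2*t*exp(5*t), exp(5*t)]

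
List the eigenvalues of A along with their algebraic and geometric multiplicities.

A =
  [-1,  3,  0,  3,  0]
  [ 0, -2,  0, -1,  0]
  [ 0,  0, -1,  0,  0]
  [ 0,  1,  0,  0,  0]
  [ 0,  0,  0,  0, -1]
λ = -1: alg = 5, geom = 4

Step 1 — factor the characteristic polynomial to read off the algebraic multiplicities:
  χ_A(x) = (x + 1)^5

Step 2 — compute geometric multiplicities via the rank-nullity identity g(λ) = n − rank(A − λI):
  rank(A − (-1)·I) = 1, so dim ker(A − (-1)·I) = n − 1 = 4

Summary:
  λ = -1: algebraic multiplicity = 5, geometric multiplicity = 4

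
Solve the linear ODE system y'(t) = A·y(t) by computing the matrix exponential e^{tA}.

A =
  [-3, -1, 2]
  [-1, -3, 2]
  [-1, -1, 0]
e^{tA} =
  [-t*exp(-2*t) + exp(-2*t), -t*exp(-2*t), 2*t*exp(-2*t)]
  [-t*exp(-2*t), -t*exp(-2*t) + exp(-2*t), 2*t*exp(-2*t)]
  [-t*exp(-2*t), -t*exp(-2*t), 2*t*exp(-2*t) + exp(-2*t)]

Strategy: write A = P · J · P⁻¹ where J is a Jordan canonical form, so e^{tA} = P · e^{tJ} · P⁻¹, and e^{tJ} can be computed block-by-block.

A has Jordan form
J =
  [-2,  1,  0]
  [ 0, -2,  0]
  [ 0,  0, -2]
(up to reordering of blocks).

Per-block formulas:
  For a 2×2 Jordan block J_2(-2): exp(t · J_2(-2)) = e^(-2t)·(I + t·N), where N is the 2×2 nilpotent shift.
  For a 1×1 block at λ = -2: exp(t · [-2]) = [e^(-2t)].

After assembling e^{tJ} and conjugating by P, we get:

e^{tA} =
  [-t*exp(-2*t) + exp(-2*t), -t*exp(-2*t), 2*t*exp(-2*t)]
  [-t*exp(-2*t), -t*exp(-2*t) + exp(-2*t), 2*t*exp(-2*t)]
  [-t*exp(-2*t), -t*exp(-2*t), 2*t*exp(-2*t) + exp(-2*t)]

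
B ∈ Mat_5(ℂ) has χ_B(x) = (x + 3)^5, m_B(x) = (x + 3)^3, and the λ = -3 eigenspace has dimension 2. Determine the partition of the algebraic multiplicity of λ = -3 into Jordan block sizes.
Block sizes for λ = -3: [3, 2]

Step 1 — from the characteristic polynomial, algebraic multiplicity of λ = -3 is 5. From dim ker(B − (-3)·I) = 2, there are exactly 2 Jordan blocks for λ = -3.
Step 2 — from the minimal polynomial, the factor (x + 3)^3 tells us the largest block for λ = -3 has size 3.
Step 3 — with total size 5, 2 blocks, and largest block 3, the block sizes (in nonincreasing order) are [3, 2].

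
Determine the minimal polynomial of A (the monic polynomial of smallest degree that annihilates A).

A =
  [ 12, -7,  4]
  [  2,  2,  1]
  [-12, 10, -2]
x^3 - 12*x^2 + 48*x - 64

The characteristic polynomial is χ_A(x) = (x - 4)^3, so the eigenvalues are known. The minimal polynomial is
  m_A(x) = Π_λ (x − λ)^{k_λ}
where k_λ is the size of the *largest* Jordan block for λ (equivalently, the smallest k with (A − λI)^k v = 0 for every generalised eigenvector v of λ).

  λ = 4: largest Jordan block has size 3, contributing (x − 4)^3

So m_A(x) = (x - 4)^3 = x^3 - 12*x^2 + 48*x - 64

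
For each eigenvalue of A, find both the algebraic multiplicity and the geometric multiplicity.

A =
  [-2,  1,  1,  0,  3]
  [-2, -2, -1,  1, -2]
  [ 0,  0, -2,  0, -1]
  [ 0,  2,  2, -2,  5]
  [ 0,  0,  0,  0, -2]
λ = -2: alg = 5, geom = 2

Step 1 — factor the characteristic polynomial to read off the algebraic multiplicities:
  χ_A(x) = (x + 2)^5

Step 2 — compute geometric multiplicities via the rank-nullity identity g(λ) = n − rank(A − λI):
  rank(A − (-2)·I) = 3, so dim ker(A − (-2)·I) = n − 3 = 2

Summary:
  λ = -2: algebraic multiplicity = 5, geometric multiplicity = 2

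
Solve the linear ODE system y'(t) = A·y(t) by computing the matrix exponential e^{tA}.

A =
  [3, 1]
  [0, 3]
e^{tA} =
  [exp(3*t), t*exp(3*t)]
  [0, exp(3*t)]

Strategy: write A = P · J · P⁻¹ where J is a Jordan canonical form, so e^{tA} = P · e^{tJ} · P⁻¹, and e^{tJ} can be computed block-by-block.

A has Jordan form
J =
  [3, 1]
  [0, 3]
(up to reordering of blocks).

Per-block formulas:
  For a 2×2 Jordan block J_2(3): exp(t · J_2(3)) = e^(3t)·(I + t·N), where N is the 2×2 nilpotent shift.

After assembling e^{tJ} and conjugating by P, we get:

e^{tA} =
  [exp(3*t), t*exp(3*t)]
  [0, exp(3*t)]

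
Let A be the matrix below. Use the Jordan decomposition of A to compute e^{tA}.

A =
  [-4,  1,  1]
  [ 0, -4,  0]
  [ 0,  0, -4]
e^{tA} =
  [exp(-4*t), t*exp(-4*t), t*exp(-4*t)]
  [0, exp(-4*t), 0]
  [0, 0, exp(-4*t)]

Strategy: write A = P · J · P⁻¹ where J is a Jordan canonical form, so e^{tA} = P · e^{tJ} · P⁻¹, and e^{tJ} can be computed block-by-block.

A has Jordan form
J =
  [-4,  1,  0]
  [ 0, -4,  0]
  [ 0,  0, -4]
(up to reordering of blocks).

Per-block formulas:
  For a 1×1 block at λ = -4: exp(t · [-4]) = [e^(-4t)].
  For a 2×2 Jordan block J_2(-4): exp(t · J_2(-4)) = e^(-4t)·(I + t·N), where N is the 2×2 nilpotent shift.

After assembling e^{tJ} and conjugating by P, we get:

e^{tA} =
  [exp(-4*t), t*exp(-4*t), t*exp(-4*t)]
  [0, exp(-4*t), 0]
  [0, 0, exp(-4*t)]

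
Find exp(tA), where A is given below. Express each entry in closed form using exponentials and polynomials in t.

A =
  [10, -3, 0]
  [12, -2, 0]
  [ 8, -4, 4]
e^{tA} =
  [6*t*exp(4*t) + exp(4*t), -3*t*exp(4*t), 0]
  [12*t*exp(4*t), -6*t*exp(4*t) + exp(4*t), 0]
  [8*t*exp(4*t), -4*t*exp(4*t), exp(4*t)]

Strategy: write A = P · J · P⁻¹ where J is a Jordan canonical form, so e^{tA} = P · e^{tJ} · P⁻¹, and e^{tJ} can be computed block-by-block.

A has Jordan form
J =
  [4, 1, 0]
  [0, 4, 0]
  [0, 0, 4]
(up to reordering of blocks).

Per-block formulas:
  For a 2×2 Jordan block J_2(4): exp(t · J_2(4)) = e^(4t)·(I + t·N), where N is the 2×2 nilpotent shift.
  For a 1×1 block at λ = 4: exp(t · [4]) = [e^(4t)].

After assembling e^{tJ} and conjugating by P, we get:

e^{tA} =
  [6*t*exp(4*t) + exp(4*t), -3*t*exp(4*t), 0]
  [12*t*exp(4*t), -6*t*exp(4*t) + exp(4*t), 0]
  [8*t*exp(4*t), -4*t*exp(4*t), exp(4*t)]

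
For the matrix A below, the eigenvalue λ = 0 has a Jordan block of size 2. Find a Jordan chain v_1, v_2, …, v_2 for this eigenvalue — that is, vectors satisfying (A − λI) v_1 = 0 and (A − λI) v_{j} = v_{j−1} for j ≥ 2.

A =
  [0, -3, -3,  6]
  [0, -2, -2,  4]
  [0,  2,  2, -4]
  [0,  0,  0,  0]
A Jordan chain for λ = 0 of length 2:
v_1 = (-3, -2, 2, 0)ᵀ
v_2 = (0, 1, 0, 0)ᵀ

Let N = A − (0)·I. We want v_2 with N^2 v_2 = 0 but N^1 v_2 ≠ 0; then v_{j-1} := N · v_j for j = 2, …, 2.

Pick v_2 = (0, 1, 0, 0)ᵀ.
Then v_1 = N · v_2 = (-3, -2, 2, 0)ᵀ.

Sanity check: (A − (0)·I) v_1 = (0, 0, 0, 0)ᵀ = 0. ✓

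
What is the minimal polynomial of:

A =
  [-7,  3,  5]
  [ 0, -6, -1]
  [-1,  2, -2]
x^3 + 15*x^2 + 75*x + 125

The characteristic polynomial is χ_A(x) = (x + 5)^3, so the eigenvalues are known. The minimal polynomial is
  m_A(x) = Π_λ (x − λ)^{k_λ}
where k_λ is the size of the *largest* Jordan block for λ (equivalently, the smallest k with (A − λI)^k v = 0 for every generalised eigenvector v of λ).

  λ = -5: largest Jordan block has size 3, contributing (x + 5)^3

So m_A(x) = (x + 5)^3 = x^3 + 15*x^2 + 75*x + 125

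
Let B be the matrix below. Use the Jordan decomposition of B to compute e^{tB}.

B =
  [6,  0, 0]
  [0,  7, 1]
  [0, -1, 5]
e^{tB} =
  [exp(6*t), 0, 0]
  [0, t*exp(6*t) + exp(6*t), t*exp(6*t)]
  [0, -t*exp(6*t), -t*exp(6*t) + exp(6*t)]

Strategy: write B = P · J · P⁻¹ where J is a Jordan canonical form, so e^{tB} = P · e^{tJ} · P⁻¹, and e^{tJ} can be computed block-by-block.

B has Jordan form
J =
  [6, 1, 0]
  [0, 6, 0]
  [0, 0, 6]
(up to reordering of blocks).

Per-block formulas:
  For a 1×1 block at λ = 6: exp(t · [6]) = [e^(6t)].
  For a 2×2 Jordan block J_2(6): exp(t · J_2(6)) = e^(6t)·(I + t·N), where N is the 2×2 nilpotent shift.

After assembling e^{tJ} and conjugating by P, we get:

e^{tB} =
  [exp(6*t), 0, 0]
  [0, t*exp(6*t) + exp(6*t), t*exp(6*t)]
  [0, -t*exp(6*t), -t*exp(6*t) + exp(6*t)]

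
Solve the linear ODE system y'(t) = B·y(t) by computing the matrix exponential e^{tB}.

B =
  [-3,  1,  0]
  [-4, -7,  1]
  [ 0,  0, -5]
e^{tB} =
  [2*t*exp(-5*t) + exp(-5*t), t*exp(-5*t), t^2*exp(-5*t)/2]
  [-4*t*exp(-5*t), -2*t*exp(-5*t) + exp(-5*t), -t^2*exp(-5*t) + t*exp(-5*t)]
  [0, 0, exp(-5*t)]

Strategy: write B = P · J · P⁻¹ where J is a Jordan canonical form, so e^{tB} = P · e^{tJ} · P⁻¹, and e^{tJ} can be computed block-by-block.

B has Jordan form
J =
  [-5,  1,  0]
  [ 0, -5,  1]
  [ 0,  0, -5]
(up to reordering of blocks).

Per-block formulas:
  For a 3×3 Jordan block J_3(-5): exp(t · J_3(-5)) = e^(-5t)·(I + t·N + (t^2/2)·N^2), where N is the 3×3 nilpotent shift.

After assembling e^{tJ} and conjugating by P, we get:

e^{tB} =
  [2*t*exp(-5*t) + exp(-5*t), t*exp(-5*t), t^2*exp(-5*t)/2]
  [-4*t*exp(-5*t), -2*t*exp(-5*t) + exp(-5*t), -t^2*exp(-5*t) + t*exp(-5*t)]
  [0, 0, exp(-5*t)]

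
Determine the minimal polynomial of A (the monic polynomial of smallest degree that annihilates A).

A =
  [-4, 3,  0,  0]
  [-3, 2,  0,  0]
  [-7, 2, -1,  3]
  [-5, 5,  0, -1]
x^2 + 2*x + 1

The characteristic polynomial is χ_A(x) = (x + 1)^4, so the eigenvalues are known. The minimal polynomial is
  m_A(x) = Π_λ (x − λ)^{k_λ}
where k_λ is the size of the *largest* Jordan block for λ (equivalently, the smallest k with (A − λI)^k v = 0 for every generalised eigenvector v of λ).

  λ = -1: largest Jordan block has size 2, contributing (x + 1)^2

So m_A(x) = (x + 1)^2 = x^2 + 2*x + 1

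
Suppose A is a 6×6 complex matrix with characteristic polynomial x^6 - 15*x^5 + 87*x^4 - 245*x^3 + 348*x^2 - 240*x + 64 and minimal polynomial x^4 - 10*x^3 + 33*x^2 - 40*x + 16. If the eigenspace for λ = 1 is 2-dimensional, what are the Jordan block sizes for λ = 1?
Block sizes for λ = 1: [2, 1]

Step 1 — from the characteristic polynomial, algebraic multiplicity of λ = 1 is 3. From dim ker(A − (1)·I) = 2, there are exactly 2 Jordan blocks for λ = 1.
Step 2 — from the minimal polynomial, the factor (x − 1)^2 tells us the largest block for λ = 1 has size 2.
Step 3 — with total size 3, 2 blocks, and largest block 2, the block sizes (in nonincreasing order) are [2, 1].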